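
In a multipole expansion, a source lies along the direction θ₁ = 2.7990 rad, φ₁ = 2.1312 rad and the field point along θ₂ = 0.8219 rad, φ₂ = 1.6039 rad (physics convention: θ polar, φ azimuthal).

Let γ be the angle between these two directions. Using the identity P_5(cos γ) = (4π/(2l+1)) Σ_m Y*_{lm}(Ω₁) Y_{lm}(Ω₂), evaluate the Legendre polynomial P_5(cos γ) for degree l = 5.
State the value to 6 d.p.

Addition theorem: P_5(cos γ) = (4π/11) Σ_m Y*_{lm}(Ω₁) Y_{lm}(Ω₂), m = −5…5:
  m=-5: Y*=(-0.000661, -0.001872)  Y=(-0.016120, -0.096500)  product (-0.000170, 0.000094)
  m=-4: Y*=(0.010944, -0.013790)  Y=(0.285071, -0.037970)  product (0.002596, -0.004347)
  m=-3: Y*=(0.091039, 0.010093)  Y=(0.042747, 0.429023)  product (-0.000438, 0.039489)
  m=-2: Y*=(0.130179, 0.269499)  Y=(-0.241249, 0.015996)  product (-0.035716, -0.062934)
  m=-1: Y*=(-0.292098, 0.465487)  Y=(0.007588, 0.229150)  product (-0.108883, -0.063402)
  m=+0: Y*=(-0.273485, -0.000000)  Y=(-0.311401, 0.000000)  product (0.085163, 0.000000)
  m=+1: Y*=(0.292098, 0.465487)  Y=(-0.007588, 0.229150)  product (-0.108883, 0.063402)
  m=+2: Y*=(0.130179, -0.269499)  Y=(-0.241249, -0.015996)  product (-0.035716, 0.062934)
  m=+3: Y*=(-0.091039, 0.010093)  Y=(-0.042747, 0.429023)  product (-0.000438, -0.039489)
  m=+4: Y*=(0.010944, 0.013790)  Y=(0.285071, 0.037970)  product (0.002596, 0.004347)
  m=+5: Y*=(0.000661, -0.001872)  Y=(0.016120, -0.096500)  product (-0.000170, -0.000094)
Accumulated sum (-0.200059, -0.000000); after 4π/(2l+1) scaling, (-0.228547, -0.000000) ⇒ P_5 = -0.228547

-0.228547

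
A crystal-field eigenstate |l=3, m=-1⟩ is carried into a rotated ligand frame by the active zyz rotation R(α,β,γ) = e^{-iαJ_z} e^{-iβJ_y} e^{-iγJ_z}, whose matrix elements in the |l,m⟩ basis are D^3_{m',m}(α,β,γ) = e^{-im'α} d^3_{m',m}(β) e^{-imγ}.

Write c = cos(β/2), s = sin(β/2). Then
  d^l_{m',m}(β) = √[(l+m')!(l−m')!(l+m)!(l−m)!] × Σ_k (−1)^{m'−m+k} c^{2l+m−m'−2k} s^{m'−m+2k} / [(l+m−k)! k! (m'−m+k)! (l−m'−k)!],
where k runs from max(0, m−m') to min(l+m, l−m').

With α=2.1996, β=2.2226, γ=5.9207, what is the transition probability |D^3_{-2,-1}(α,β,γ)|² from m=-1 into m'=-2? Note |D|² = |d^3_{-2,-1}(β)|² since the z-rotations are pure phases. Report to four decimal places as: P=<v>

P=0.1215

Split into d^3_{-2,-1}(β=2.2226) × two z-phases.
With c≡cos(β/2)=0.443497 and s≡sin(β/2)=0.896276, N=[1·120·2·24]^{1/2}=75.894664
k∈{1,2} keeps every argument non-negative
  k=1: (−1)^0·75.8947/(24)·0.4435^5·0.8963^1 = +0.048629
  k=2: (−1)^1·75.8947/(12)·0.4435^3·0.8963^3 = -0.397216
d^3_{-2,-1}(2.2226) = +0.048629 -0.397216 = -0.348587
|D^3_{-2,-1}|² = |d^3_{-2,-1}(β)|² = (-0.348587)² = 0.121513 (the z-rotation phases have unit modulus)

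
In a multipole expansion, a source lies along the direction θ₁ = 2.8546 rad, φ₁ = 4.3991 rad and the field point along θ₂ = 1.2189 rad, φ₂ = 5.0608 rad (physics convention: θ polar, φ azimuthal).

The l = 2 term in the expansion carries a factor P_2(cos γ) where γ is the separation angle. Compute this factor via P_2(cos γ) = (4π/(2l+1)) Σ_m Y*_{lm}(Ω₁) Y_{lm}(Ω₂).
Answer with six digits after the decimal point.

-0.478061

Addition theorem: P_2(cos γ) = (4π/5) Σ_m Y*_{lm}(Ω₁) Y_{lm}(Ω₂), m = −2…2:
  term(m=-2) = +0.002580-0.010215i   from Y*(Ω₁)=-0.025072+0.018149i, Y(Ω₂)=-0.261035+0.218453i
  term(m=-1) = -0.041363+0.032214i   from Y*(Ω₁)=+0.064640+0.199531i, Y(Ω₂)=+0.085339+0.234945i
  term(m=+0) = -0.112649+0.000000i   from Y*(Ω₁)=+0.554968-0.000000i, Y(Ω₂)=-0.202983+0.000000i
  term(m=+1) = -0.041363-0.032214i   from Y*(Ω₁)=-0.064640+0.199531i, Y(Ω₂)=-0.085339+0.234945i
  term(m=+2) = +0.002580+0.010215i   from Y*(Ω₁)=-0.025072-0.018149i, Y(Ω₂)=-0.261035-0.218453i
Accumulated sum -0.190214-0.000000i; after 4π/(2l+1) scaling, -0.478061-0.000000i ⇒ P_2 = -0.478061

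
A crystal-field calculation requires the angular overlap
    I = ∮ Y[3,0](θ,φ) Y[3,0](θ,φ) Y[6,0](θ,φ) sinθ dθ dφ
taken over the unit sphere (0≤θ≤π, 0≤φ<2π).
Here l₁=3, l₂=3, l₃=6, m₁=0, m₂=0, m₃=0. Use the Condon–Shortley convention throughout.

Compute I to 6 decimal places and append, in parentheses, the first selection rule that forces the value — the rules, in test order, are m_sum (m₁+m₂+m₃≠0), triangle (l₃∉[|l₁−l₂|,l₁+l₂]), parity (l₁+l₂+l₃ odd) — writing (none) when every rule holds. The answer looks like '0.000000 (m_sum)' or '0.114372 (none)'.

Rules hold: Σm=0, L=12 even, 0≤6≤6.
N = 7·7·13 = 637
Δ = 0!·6!·6!/13! = 1/12012
Racah Σ t=0..0: t=0:+1/1296 = 1/1296
⇒ 3j(3 3 6; 0 0 0)² = 100/3003, sgn +1
(m-triple is (0,0,0) — same symbol as above.)
4πI² = N·(3j₀)²·(3jₘ)² = 10000/14157
I = +1·√(0.706364/4π) = 0.23708793
No selection rule forces the value: the integral is nonzero (none).

0.237088 (none)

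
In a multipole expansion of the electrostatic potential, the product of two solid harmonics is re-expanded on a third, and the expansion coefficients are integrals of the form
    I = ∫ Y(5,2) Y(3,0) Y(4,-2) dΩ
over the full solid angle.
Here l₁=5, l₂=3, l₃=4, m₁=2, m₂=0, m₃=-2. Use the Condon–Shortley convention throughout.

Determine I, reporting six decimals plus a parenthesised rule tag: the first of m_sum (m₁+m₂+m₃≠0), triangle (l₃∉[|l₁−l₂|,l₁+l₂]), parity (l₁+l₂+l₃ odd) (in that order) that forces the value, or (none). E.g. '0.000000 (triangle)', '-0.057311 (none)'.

0.022664 (none)

Checks pass: Σm=0; 12 even; l₃=4∈[2,8].
(2·5+1)(2·3+1)(2·4+1) = 693
Δ: 4! 6! 2! / 13! → 1/180180
sum: t=1:−1/576 t=2:+1/144 t=3:−1/576 = 1/288
3j²(5 3 4; 0 0 0) = Δ·Π!·Σ² = 20/1001  (sign +1)
sum: t=1:−1/576 t=2:+1/480 t=3:−1/8640 = 1/4320
3j²(5 3 4; 2 0 -2) = Δ·Π!·Σ² = 1/2145  (sign +1)
combine: 4πI² = 693·20/1001·1/2145 = 12/1859
take √, sign +1: I = 0.02266449
No selection rule forces the value: the integral is nonzero (none).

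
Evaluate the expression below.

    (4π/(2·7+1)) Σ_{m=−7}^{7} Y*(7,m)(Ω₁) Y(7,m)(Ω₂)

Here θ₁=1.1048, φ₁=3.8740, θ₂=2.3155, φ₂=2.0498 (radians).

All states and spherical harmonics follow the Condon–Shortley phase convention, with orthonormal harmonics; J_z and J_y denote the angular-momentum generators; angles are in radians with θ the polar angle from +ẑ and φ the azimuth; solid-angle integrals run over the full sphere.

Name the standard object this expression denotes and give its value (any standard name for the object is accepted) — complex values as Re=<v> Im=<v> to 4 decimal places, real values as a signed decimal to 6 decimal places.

Legendre polynomial (addition theorem), -0.156537

This sum is the spherical-harmonic addition theorem: it equals the Legendre polynomial P_l(cos γ) of the angle γ between the two directions.
Term-by-term m-sum for l=7 (normalisation 4π/15 = 0.837758):
  m=-7: (-0.091457, 0.207882) × (-0.012194, -0.056811) = (0.012925, 0.002661)  (running Σ = (0.012925, 0.002661))
  m=-6: (-0.133607, -0.405964) × (-0.193265, -0.052982) = (0.004313, 0.085537)  (running Σ = (0.017238, 0.088198))
  m=-5: (0.294293, 0.168674) × (-0.266266, 0.287787) = (-0.126902, 0.039781)  (running Σ = (-0.109665, 0.127980))
  m=-4: (0.077110, -0.016594) × (0.146195, 0.406527) = (0.018019, 0.028921)  (running Σ = (-0.091646, 0.156901))
  m=-3: (-0.207923, 0.287324) × (0.124498, 0.016756) = (-0.030700, 0.032287)  (running Σ = (-0.122346, 0.189188))
  m=-2: (-0.008184, -0.076930) × (-0.176580, 0.251153) = (0.020766, 0.011529)  (running Σ = (-0.101580, 0.200717))
  m=-1: (-0.238013, -0.214036) × (0.126709, 0.243978) = (0.022062, -0.085190)  (running Σ = (-0.079518, 0.115527))
  m=0: (0.118997, -0.000000) × (-0.233757, 0.000000) = (-0.027816, 0.000000)  (running Σ = (-0.107334, 0.115527))
  m=1: (0.238013, -0.214036) × (-0.126709, 0.243978) = (0.022062, 0.085190)  (running Σ = (-0.085272, 0.200717))
  m=2: (-0.008184, 0.076930) × (-0.176580, -0.251153) = (0.020766, -0.011529)  (running Σ = (-0.064506, 0.189188))
  m=3: (0.207923, 0.287324) × (-0.124498, 0.016756) = (-0.030700, -0.032287)  (running Σ = (-0.095206, 0.156901))
  m=4: (0.077110, 0.016594) × (0.146195, -0.406527) = (0.018019, -0.028921)  (running Σ = (-0.077187, 0.127980))
  m=5: (-0.294293, 0.168674) × (0.266266, 0.287787) = (-0.126902, -0.039781)  (running Σ = (-0.204090, 0.088198))
  m=6: (-0.133607, 0.405964) × (-0.193265, 0.052982) = (0.004313, -0.085537)  (running Σ = (-0.199777, 0.002661))
  m=7: (0.091457, 0.207882) × (0.012194, -0.056811) = (0.012925, -0.002661)  (running Σ = (-0.186852, 0.000000))
Total Σ_m = (-0.186852, 0.000000). Multiply by 0.837758: (-0.156537, 0.000000). P_7(cos γ) = -0.156537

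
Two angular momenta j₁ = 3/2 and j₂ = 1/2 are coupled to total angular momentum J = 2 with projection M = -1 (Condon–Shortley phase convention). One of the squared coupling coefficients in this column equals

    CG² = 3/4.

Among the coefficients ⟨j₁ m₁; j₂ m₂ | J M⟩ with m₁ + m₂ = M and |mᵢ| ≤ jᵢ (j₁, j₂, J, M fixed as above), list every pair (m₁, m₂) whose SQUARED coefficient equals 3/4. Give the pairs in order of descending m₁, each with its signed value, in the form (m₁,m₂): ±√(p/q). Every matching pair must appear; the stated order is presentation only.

Admissible pairs with m₁+m₂ = M = -1: (-3/2,1/2), (-1/2,-1/2)
  (m₁,m₂)=(-1/2,-1/2): CG² = 3/4, CG = +√(3/4)   ← matches the target
  (m₁,m₂)=(-3/2,1/2): CG² = 1/4, CG = +√(1/4)
Pairs with CG² = 3/4: (-1/2,-1/2): +√(3/4)

(-1/2,-1/2): +√(3/4)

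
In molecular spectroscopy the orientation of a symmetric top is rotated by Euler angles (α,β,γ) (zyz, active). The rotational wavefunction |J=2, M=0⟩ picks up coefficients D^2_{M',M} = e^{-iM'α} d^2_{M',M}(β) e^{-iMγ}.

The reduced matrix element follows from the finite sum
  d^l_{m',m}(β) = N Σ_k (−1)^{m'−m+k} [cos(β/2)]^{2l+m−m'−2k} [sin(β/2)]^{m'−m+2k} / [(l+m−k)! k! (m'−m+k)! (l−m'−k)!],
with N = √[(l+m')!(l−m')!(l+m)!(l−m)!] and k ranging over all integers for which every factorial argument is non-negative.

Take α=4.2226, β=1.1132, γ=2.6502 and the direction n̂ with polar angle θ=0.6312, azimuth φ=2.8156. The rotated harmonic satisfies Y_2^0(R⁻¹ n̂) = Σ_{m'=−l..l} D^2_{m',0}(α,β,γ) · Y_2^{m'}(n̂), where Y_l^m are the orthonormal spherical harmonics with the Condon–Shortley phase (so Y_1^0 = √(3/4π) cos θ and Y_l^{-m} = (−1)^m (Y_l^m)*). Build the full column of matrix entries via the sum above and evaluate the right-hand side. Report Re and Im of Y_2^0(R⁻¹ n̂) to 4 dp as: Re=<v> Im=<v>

Re=-0.1297 Im=0.0000

Need the full column D^2_{m',0} for m'=−2..2 at α=4.2226, β=1.1132, γ=2.6502.
cos(β/2)=0.849056, sin(β/2)=0.528302
d^2_{-2,0}: single k=2 term ⇒ +0.492849;  D = -0.274701+0.409194i
d^2_{-1,0}: k∈[1..2] ⇒ +0.792077 -0.306662 = +0.485415;  D = -0.228359-0.428346i
d^2_{0,0}: k∈[0..2] ⇒ +0.519692 -0.804819 +0.077899 = -0.207228;  D = -0.207228+0.000000i
d^2_{1,0}: k∈[0..1] ⇒ -0.792077 +0.306662 = -0.485415;  D = +0.228359-0.428346i
d^2_{2,0}: single k=0 term ⇒ +0.492849;  D = -0.274701-0.409194i
Y_2^{m'}(θ=0.6312,φ=2.8156) and Σ D·Y over m':
  (-0.2747+0.4092i)·(+0.1069+0.0816i)  (-0.2284-0.4283i)·(-0.3487-0.1179i)  (-0.2072+0.0000i)·(+0.3013+0.0000i)  (+0.2284-0.4283i)·(+0.3487-0.1179i)  (-0.2747-0.4092i)·(+0.1069-0.0816i)
Y_2^0(R⁻¹ n̂) = -0.129710+0.000000i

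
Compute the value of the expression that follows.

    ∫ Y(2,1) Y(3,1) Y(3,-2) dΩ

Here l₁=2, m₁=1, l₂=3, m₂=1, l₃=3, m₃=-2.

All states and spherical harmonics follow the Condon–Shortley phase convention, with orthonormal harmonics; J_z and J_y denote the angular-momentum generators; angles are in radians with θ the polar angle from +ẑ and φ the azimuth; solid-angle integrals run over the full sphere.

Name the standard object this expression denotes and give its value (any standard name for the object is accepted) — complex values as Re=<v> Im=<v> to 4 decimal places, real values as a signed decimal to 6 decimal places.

This is a Gaunt coefficient — the integral of a triple product of spherical harmonics over the sphere.
Rules hold: Σm=0, L=8 even, 1≤3≤5.
N = 5·7·7 = 245
Δ = 2!·2!·4!/9! = 1/3780
Racah Σ t=0..2: t=0:+1/24 t=1:−1/4 t=2:+1/24 = -1/6
⇒ 3j(2 3 3; 0 0 0)² = 4/105, sgn +1
Racah Σ t=0..1: t=0:+1/48 t=1:−1/12 = -1/16
⇒ 3j(2 3 3; 1 1 -2)² = 1/28, sgn +1
4πI² = N·(3j₀)²·(3jₘ)² = 1/3
I = +1·√(0.333333/4π) = 0.16286750

Gaunt coefficient, +0.162868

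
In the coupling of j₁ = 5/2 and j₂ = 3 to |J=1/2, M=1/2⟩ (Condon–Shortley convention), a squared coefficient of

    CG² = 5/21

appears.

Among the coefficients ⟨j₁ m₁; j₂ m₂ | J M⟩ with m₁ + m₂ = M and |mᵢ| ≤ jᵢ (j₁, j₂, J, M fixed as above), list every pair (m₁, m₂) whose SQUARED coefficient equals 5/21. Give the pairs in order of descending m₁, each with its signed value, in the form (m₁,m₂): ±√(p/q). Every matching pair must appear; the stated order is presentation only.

(-3/2,2): +√(5/21)

Admissible pairs with m₁+m₂ = M = 1/2: (-5/2,3), (-3/2,2), (-1/2,1), (1/2,0), (3/2,-1), (5/2,-2)
  (m₁,m₂)=(5/2,-2): CG² = 1/21, CG = +√(1/21)
  (m₁,m₂)=(3/2,-1): CG² = 2/21, CG = −√(2/21)
  (m₁,m₂)=(1/2,0): CG² = 1/7, CG = +√(1/7)
  (m₁,m₂)=(-1/2,1): CG² = 4/21, CG = −√(4/21)
  (m₁,m₂)=(-3/2,2): CG² = 5/21, CG = +√(5/21)   ← matches the target
  (m₁,m₂)=(-5/2,3): CG² = 2/7, CG = −√(2/7)
Pairs with CG² = 5/21: (-3/2,2): +√(5/21)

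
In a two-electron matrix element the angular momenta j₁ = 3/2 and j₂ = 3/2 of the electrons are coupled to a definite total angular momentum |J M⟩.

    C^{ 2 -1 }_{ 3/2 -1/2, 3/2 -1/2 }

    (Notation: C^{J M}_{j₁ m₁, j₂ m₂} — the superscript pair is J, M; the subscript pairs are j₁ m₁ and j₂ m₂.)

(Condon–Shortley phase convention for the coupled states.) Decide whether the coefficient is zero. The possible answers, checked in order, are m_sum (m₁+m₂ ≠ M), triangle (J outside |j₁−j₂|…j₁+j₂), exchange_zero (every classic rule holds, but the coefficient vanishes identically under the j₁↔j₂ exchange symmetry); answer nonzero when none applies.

m-sum: m₁+m₂ = -1/2+(-1/2) = -1, M = -1  ✓
triangle: |j₁−j₂| = 0 ≤ J = 2 ≤ j₁+j₂ = 3  ✓
exchange: j₁=j₂ and m₁=m₂, and (−1)^(j₁+j₂−J) = (−1)^1 = −1 forces ⟨j₁m₁;j₂m₂|JM⟩ = −⟨j₂m₂;j₁m₁|JM⟩ = −⟨j₁m₁;j₂m₂|JM⟩ ⇒ the coefficient vanishes identically
Racah sum check: Σ_k collapses to 0 ⇒ CG = 0

exchange_zero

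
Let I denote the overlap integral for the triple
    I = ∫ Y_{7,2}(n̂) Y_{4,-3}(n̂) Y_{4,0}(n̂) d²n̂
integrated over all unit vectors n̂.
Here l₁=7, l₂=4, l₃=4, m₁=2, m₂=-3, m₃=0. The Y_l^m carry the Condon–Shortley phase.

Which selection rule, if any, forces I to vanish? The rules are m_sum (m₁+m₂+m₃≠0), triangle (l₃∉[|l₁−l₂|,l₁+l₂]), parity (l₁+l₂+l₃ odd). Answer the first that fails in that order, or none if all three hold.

Σmᵢ = -1  ✗
l₃∈[|l₁−l₂|,l₁+l₂]=[3,11], have l₃=4
Σlᵢ = 15 ⇒ odd

m_sum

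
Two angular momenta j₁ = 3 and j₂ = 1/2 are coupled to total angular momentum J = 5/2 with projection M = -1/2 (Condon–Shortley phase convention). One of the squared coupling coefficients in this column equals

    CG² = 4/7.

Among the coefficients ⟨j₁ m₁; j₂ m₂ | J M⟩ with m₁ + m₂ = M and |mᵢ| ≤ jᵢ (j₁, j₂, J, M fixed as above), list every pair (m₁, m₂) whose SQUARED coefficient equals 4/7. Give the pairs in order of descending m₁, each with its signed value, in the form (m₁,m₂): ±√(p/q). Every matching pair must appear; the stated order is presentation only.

Admissible pairs with m₁+m₂ = M = -1/2: (-1,1/2), (0,-1/2)
  (m₁,m₂)=(0,-1/2): CG² = 3/7, CG = +√(3/7)
  (m₁,m₂)=(-1,1/2): CG² = 4/7, CG = −√(4/7)   ← matches the target
Pairs with CG² = 4/7: (-1,1/2): −√(4/7)

(-1,1/2): −√(4/7)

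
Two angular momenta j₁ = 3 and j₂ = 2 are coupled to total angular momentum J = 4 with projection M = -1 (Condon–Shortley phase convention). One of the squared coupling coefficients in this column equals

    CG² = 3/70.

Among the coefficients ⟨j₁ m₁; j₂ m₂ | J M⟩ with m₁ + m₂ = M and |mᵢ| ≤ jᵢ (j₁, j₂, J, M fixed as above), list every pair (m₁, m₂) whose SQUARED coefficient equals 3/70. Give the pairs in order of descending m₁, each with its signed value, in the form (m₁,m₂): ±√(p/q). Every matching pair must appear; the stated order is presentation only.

Admissible pairs with m₁+m₂ = M = -1: (-3,2), (-2,1), (-1,0), (0,-1), (1,-2)
  (m₁,m₂)=(1,-2): CG² = 2/7, CG = +√(2/7)
  (m₁,m₂)=(0,-1): CG² = 3/14, CG = +√(3/14)
  (m₁,m₂)=(-1,0): CG² = 3/28, CG = −√(3/28)
  (m₁,m₂)=(-2,1): CG² = 7/20, CG = −√(7/20)
  (m₁,m₂)=(-3,2): CG² = 3/70, CG = −√(3/70)   ← matches the target
Pairs with CG² = 3/70: (-3,2): −√(3/70)

(-3,2): −√(3/70)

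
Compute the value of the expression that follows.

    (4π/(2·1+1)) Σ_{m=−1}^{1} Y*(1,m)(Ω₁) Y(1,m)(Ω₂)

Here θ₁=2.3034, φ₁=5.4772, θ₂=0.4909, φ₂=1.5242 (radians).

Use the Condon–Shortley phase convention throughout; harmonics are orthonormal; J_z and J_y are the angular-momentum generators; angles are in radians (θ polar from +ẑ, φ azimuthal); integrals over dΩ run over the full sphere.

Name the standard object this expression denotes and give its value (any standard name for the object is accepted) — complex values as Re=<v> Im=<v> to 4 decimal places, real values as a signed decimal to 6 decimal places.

This sum is the spherical-harmonic addition theorem: it equals the Legendre polynomial P_l(cos γ) of the angle γ between the two directions.
Addition theorem: P_1(cos γ) = (4π/3) Σ_m Y*_{lm}(Ω₁) Y_{lm}(Ω₂), m = −1…1:
  m=-1: (0.177845, -0.185323) × (0.007587, -0.162696) = (-0.028802, -0.030341)  (running Σ = (-0.028802, -0.030341))
  m=0: (-0.326781, -0.000000) × (0.430903, 0.000000) = (-0.140811, -0.000000)  (running Σ = (-0.169613, -0.030341))
  m=1: (-0.177845, -0.185323) × (-0.007587, -0.162696) = (-0.028802, 0.030341)  (running Σ = (-0.198415, 0.000000))
Σ over m = (-0.198415, 0.000000); ×(4π/3) → (-0.831119, 0.000000). Real part: -0.831119

Legendre polynomial (addition theorem), -0.831119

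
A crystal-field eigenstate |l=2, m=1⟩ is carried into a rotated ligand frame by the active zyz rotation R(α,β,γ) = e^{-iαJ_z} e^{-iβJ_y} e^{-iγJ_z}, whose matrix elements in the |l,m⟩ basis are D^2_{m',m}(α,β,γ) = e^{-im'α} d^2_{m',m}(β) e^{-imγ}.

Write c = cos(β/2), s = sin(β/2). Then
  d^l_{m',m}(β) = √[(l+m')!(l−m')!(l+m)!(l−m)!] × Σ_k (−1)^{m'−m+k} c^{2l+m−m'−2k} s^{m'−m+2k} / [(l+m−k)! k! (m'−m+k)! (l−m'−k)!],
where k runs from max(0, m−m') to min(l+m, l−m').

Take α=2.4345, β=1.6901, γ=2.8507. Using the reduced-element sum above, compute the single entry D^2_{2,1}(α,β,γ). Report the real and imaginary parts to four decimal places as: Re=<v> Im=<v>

D^2_{2,1}(2.4345,1.6901,2.8507) = e^{-i·2·2.4345}·d^2_{2,1}(1.6901)·e^{-i·1·2.8507}. Compute d first:
Half-angle: c=0.663694, s=0.748004. N=√(24·1·6·1)=12.000000
The bounds max(0,m−m')=0 and min(l+m,l−m')=0 give 1 term
  k=0: (−1)^1·12.0000/(6)·0.6637^3·0.7480^1 = -0.437358
d^2_{2,1}(1.6901) = -0.437358
Attach z-rotation phases: D = e^{-i(2)(2.4345)}·(-0.437358)·e^{-i(1)(2.8507)} = -0.058553+0.433421i

Re=-0.0586 Im=0.4334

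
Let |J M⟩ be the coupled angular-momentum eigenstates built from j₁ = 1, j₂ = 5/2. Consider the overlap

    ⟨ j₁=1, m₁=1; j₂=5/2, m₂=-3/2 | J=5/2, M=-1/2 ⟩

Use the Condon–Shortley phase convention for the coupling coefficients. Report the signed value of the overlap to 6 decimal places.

+√(16/35) = +0.676123

√[6·1!1!4!/7! · 2!0!1!4!2!3!] = √(576/35)
  +(−1)^0/∏(0,1,0,1,1,3)! = 1/6  (running 1/6)
⟨..|..⟩ = √(576/35)·(1/6) = +0.676123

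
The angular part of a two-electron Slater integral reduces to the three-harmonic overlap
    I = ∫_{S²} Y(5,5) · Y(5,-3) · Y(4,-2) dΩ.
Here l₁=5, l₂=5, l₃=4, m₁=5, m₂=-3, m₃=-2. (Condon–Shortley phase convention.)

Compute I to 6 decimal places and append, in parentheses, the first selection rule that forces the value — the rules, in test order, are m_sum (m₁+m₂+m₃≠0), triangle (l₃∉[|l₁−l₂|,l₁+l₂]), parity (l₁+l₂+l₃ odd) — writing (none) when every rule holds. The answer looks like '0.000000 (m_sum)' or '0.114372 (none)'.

m-sum 0 ✓  L=14 even ✓  0≤4≤10 ✓
Π(2lᵢ+1) = 11×11×9 = 1089
triangle coeff Δ(5,5,4) = 1/3153150
Σ_t [1,5]: t=1:−1/69120 t=2:+1/1728 t=3:−1/576 t=4:+1/1728 t=5:−1/69120 = -7/11520
(3j)²=2/143 [(5 5 4; 0 0 0)], sign=-1
Σ_t [0,0]: t=0:+1/69120 = 1/69120
(3j)²=4/143 [(5 5 4; 5 -3 -2)], sign=+1
⇒ 4πI² = 72/169
I = (-1)√(72/169/(4π)) = -0.18412721
No selection rule forces the value: the integral is nonzero (none).

-0.184127 (none)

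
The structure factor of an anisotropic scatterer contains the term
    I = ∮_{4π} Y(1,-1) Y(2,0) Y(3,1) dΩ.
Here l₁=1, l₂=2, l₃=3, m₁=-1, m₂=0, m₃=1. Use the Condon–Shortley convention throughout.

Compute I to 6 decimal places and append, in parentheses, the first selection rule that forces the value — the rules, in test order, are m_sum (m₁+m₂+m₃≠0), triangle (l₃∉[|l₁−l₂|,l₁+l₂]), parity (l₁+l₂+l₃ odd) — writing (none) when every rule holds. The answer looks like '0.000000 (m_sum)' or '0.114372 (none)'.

-0.202301 (none)

m-sum 0 ✓  L=6 even ✓  1≤3≤3 ✓
Π(2lᵢ+1) = 3×5×7 = 105
triangle coeff Δ(1,2,3) = 1/105
Σ_t [0,0]: t=0:+1/4 = 1/4
(3j)²=3/35 [(1 2 3; 0 0 0)], sign=-1
Σ_t [0,0]: t=0:+1/8 = 1/8
(3j)²=2/35 [(1 2 3; -1 0 1)], sign=+1
⇒ 4πI² = 18/35
I = (-1)√(18/35/(4π)) = -0.20230066
No selection rule forces the value: the integral is nonzero (none).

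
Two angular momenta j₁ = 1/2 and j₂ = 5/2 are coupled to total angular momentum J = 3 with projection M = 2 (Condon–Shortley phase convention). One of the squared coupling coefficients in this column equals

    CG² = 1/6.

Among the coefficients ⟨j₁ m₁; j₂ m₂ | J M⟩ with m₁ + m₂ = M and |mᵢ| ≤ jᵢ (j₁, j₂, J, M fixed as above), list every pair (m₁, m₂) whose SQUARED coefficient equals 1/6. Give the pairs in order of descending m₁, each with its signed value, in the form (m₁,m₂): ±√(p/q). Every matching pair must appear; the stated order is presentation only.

(-1/2,5/2): +√(1/6)

Admissible pairs with m₁+m₂ = M = 2: (-1/2,5/2), (1/2,3/2)
  (m₁,m₂)=(1/2,3/2): CG² = 5/6, CG = +√(5/6)
  (m₁,m₂)=(-1/2,5/2): CG² = 1/6, CG = +√(1/6)   ← matches the target
Pairs with CG² = 1/6: (-1/2,5/2): +√(1/6)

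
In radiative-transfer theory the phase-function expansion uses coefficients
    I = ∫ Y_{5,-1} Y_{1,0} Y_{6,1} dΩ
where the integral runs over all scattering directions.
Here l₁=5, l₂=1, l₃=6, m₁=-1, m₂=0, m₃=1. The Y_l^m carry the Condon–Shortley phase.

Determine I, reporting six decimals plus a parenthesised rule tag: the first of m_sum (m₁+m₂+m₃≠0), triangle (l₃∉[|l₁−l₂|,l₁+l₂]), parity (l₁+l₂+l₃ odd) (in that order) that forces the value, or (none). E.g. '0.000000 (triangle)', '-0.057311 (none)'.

Checks pass: Σm=0; 12 even; l₃=6∈[4,6].
(2·5+1)(2·1+1)(2·6+1) = 429
Δ: 0! 10! 2! / 13! → 1/858
sum: t=0:+1/14400 = 1/14400
3j²(5 1 6; 0 0 0) = Δ·Π!·Σ² = 6/143  (sign +1)
sum: t=0:+1/17280 = 1/17280
3j²(5 1 6; -1 0 1) = Δ·Π!·Σ² = 35/858  (sign -1)
combine: 4πI² = 429·6/143·35/858 = 105/143
take √, sign -1: I = -0.24172507
No selection rule forces the value: the integral is nonzero (none).

-0.241725 (none)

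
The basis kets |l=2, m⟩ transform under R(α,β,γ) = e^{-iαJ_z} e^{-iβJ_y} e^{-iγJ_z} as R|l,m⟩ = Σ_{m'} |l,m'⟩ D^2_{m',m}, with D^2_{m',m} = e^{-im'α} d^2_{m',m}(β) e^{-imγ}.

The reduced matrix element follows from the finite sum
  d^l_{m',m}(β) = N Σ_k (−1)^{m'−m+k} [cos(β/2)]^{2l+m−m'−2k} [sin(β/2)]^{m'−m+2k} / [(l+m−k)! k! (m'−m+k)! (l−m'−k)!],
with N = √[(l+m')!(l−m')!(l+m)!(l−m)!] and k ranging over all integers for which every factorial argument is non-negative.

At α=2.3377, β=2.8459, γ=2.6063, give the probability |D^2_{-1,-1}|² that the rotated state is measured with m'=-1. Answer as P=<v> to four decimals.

D^2_{-1,-1}(2.3377,2.8459,2.6063) = e^{-i·-1·2.3377}·d^2_{-1,-1}(2.8459)·e^{-i·-1·2.6063}. Compute d first:
c=cos(2.845900/2)=0.147308, s=sin(2.845900/2)=0.989091; N=√[1·6·1·6]=6.000000
k: max(0,(-1)−(-1))=0 … min(2+(-1),2−(-1))=1
  k=0: (−1)^0·6.0000/(6)·0.1473^4·0.9891^0 = +0.000471
  k=1: (−1)^1·6.0000/(2)·0.1473^2·0.9891^2 = -0.063687
d^2_{-1,-1}(2.8459) = +0.000471 -0.063687 = -0.063216
|D^2_{-1,-1}|² = |d^2_{-1,-1}(β)|² = (-0.063216)² = 0.003996 (the z-rotation phases have unit modulus)

P=0.0040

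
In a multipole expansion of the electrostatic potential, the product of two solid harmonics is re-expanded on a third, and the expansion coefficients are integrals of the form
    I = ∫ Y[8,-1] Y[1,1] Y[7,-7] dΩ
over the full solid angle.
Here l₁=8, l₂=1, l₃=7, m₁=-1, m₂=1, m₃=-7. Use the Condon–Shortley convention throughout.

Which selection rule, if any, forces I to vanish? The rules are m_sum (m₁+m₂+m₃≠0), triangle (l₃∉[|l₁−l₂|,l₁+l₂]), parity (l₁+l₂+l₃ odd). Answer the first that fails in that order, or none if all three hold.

Σmᵢ = -7  ✗
l₃∈[|l₁−l₂|,l₁+l₂]=[7,9], have l₃=7
Σlᵢ = 16 ⇒ even

m_sum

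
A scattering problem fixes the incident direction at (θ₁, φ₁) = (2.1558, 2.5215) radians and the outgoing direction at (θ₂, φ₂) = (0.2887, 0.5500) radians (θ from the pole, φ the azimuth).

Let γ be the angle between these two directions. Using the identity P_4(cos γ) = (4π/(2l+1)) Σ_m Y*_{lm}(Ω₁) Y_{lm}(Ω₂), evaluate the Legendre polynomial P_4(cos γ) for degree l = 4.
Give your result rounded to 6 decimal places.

-0.420940

Expand P_4 via completeness: Σ_{m} conj(Y_{4,m}) at Ω₁ times Y_{4,m} at Ω₂ —
  m=-4: Y*=-0.168739-0.131290i  Y=-0.001711-0.002351i  product -0.000020+0.000621i
  m=-3: Y*=-0.114333-0.383864i  Y=-0.002191-0.027603i  product -0.010345+0.003997i
  m=-2: Y*=+0.085632-0.249504i  Y=+0.066819-0.131282i  product -0.027034-0.027913i
  m=-1: Y*=-0.153411+0.109543i  Y=+0.377844-0.231658i  product -0.032589+0.076929i
  m=+0: Y*=-0.306090-0.000000i  Y=+0.527622+0.000000i  product -0.161500-0.000000i
  m=+1: Y*=+0.153411+0.109543i  Y=-0.377844-0.231658i  product -0.032589-0.076929i
  m=+2: Y*=+0.085632+0.249504i  Y=+0.066819+0.131282i  product -0.027034+0.027913i
  m=+3: Y*=+0.114333-0.383864i  Y=+0.002191-0.027603i  product -0.010345-0.003997i
  m=+4: Y*=-0.168739+0.131290i  Y=-0.001711+0.002351i  product -0.000020-0.000621i
Accumulated sum -0.301476+0.000000i; after 4π/(2l+1) scaling, -0.420940+0.000000i ⇒ P_4 = -0.420940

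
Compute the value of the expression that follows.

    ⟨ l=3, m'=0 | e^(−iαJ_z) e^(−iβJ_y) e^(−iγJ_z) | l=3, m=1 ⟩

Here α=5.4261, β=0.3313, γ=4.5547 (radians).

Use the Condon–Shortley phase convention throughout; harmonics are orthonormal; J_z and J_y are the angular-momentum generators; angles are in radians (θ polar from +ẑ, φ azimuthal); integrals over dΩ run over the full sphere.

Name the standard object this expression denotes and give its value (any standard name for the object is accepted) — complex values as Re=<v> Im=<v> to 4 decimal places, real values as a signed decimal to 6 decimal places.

Wigner D-matrix element, Re=-0.0768 Im=0.4828

This is a Wigner D-matrix element — the rotation-matrix element ⟨l m'| R(α,β,γ) |l m⟩ in the angular-momentum basis.
D^3_{0,1}(5.4261,0.3313,4.5547) = e^{-i·0·5.4261}·d^3_{0,1}(0.3313)·e^{-i·1·4.5547}. Compute d first:
Half-angle: c=0.986311, s=0.164893. N=√(6·6·24·2)=41.569219
k∈{1,2,3} keeps every argument non-negative
  k=1: (−1)^0·41.5692/(12)·0.9863^5·0.1649^1 = +0.533168
  k=2: (−1)^1·41.5692/(4)·0.9863^3·0.1649^3 = -0.044706
  k=3: (−1)^2·41.5692/(12)·0.9863^1·0.1649^5 = +0.000417
d^3_{0,1}(0.3313) = +0.533168 -0.044706 +0.000417 = +0.488879
Attach z-rotation phases: D = e^{-i(0)(5.4261)}·(+0.488879)·e^{-i(1)(4.5547)} = -0.076772+0.482813i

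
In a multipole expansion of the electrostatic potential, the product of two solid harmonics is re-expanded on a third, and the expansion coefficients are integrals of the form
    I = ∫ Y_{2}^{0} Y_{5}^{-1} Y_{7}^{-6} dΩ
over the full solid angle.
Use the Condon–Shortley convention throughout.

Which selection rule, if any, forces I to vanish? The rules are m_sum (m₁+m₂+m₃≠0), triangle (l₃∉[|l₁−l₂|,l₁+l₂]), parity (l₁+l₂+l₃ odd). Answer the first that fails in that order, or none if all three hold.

m_sum

azimuthal sum: 0 − 1 − 6 = -7  ✗
3 ≤ 7 ≤ 7 (triangle on l)
L = 2 + 5 + 7 = 14 (even)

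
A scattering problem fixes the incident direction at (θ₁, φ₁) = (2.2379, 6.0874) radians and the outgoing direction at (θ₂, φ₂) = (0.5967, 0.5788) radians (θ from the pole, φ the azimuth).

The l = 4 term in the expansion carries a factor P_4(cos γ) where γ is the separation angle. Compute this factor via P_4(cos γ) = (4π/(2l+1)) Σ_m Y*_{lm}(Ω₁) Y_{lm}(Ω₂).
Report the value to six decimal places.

0.237013

Expand P_4 via completeness: Σ_{m} conj(Y_{4,m}) at Ω₁ times Y_{4,m} at Ω₂ —
  m=-4: (+0.119468-0.118930i) × (-0.029892-0.032450i) = -0.007430-0.000322i  (running Σ = -0.007430-0.000322i)
  m=-3: (-0.312571+0.208089i) × (-0.030283-0.181188i) = +0.047169+0.050333i  (running Σ = +0.039738+0.050011i)
  m=-2: (+0.320540-0.132349i) × (+0.160734-0.366607i) = +0.003002-0.138785i  (running Σ = +0.042740-0.088774i)
  m=-1: (+0.072260-0.014331i) × (+0.329459-0.215286i) = +0.020722-0.020278i  (running Σ = +0.063462-0.109052i)
  m=0: (-0.354939-0.000000i) × (-0.120654+0.000000i) = +0.042825+0.000000i  (running Σ = +0.106286-0.109052i)
  m=1: (-0.072260-0.014331i) × (-0.329459-0.215286i) = +0.020722+0.020278i  (running Σ = +0.127008-0.088774i)
  m=2: (+0.320540+0.132349i) × (+0.160734+0.366607i) = +0.003002+0.138785i  (running Σ = +0.130010+0.050011i)
  m=3: (+0.312571+0.208089i) × (+0.030283-0.181188i) = +0.047169-0.050333i  (running Σ = +0.177178-0.000322i)
  m=4: (+0.119468+0.118930i) × (-0.029892+0.032450i) = -0.007430+0.000322i  (running Σ = +0.169748+0.000000i)
Σ over m = +0.169748+0.000000i; ×(4π/9) → +0.237013+0.000000i. Real part: 0.237013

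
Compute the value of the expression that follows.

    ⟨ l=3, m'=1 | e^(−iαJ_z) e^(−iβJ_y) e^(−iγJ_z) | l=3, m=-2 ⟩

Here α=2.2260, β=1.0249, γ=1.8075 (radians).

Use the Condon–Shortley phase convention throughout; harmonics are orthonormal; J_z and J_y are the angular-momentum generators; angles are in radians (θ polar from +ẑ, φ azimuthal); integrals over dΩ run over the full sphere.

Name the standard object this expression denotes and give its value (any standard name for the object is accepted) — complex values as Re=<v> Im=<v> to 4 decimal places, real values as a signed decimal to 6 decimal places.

Wigner D-matrix element, Re=-0.0751 Im=-0.4086

This is a Wigner D-matrix element — the rotation-matrix element ⟨l m'| R(α,β,γ) |l m⟩ in the angular-momentum basis.
First d^3_{1,-2}(β=1.0249), then the phase factors e^{-i(1)α} and e^{-i(-2)γ}:
With c≡cos(β/2)=0.871546 and s≡sin(β/2)=0.490314, N=[24·2·1·120]^{1/2}=75.894664
Admissible k: 0..1 (factorial args all ≥0)
  k=0: (−1)^3·75.8947/(12)·0.8715^3·0.4903^3 = -0.493541
  k=1: (−1)^4·75.8947/(24)·0.8715^1·0.4903^5 = +0.078102
d^3_{1,-2}(1.0249) = -0.493541 +0.078102 = -0.415440
D = (-0.609321-0.792924i)·(-0.415440)·(-0.890020-0.455922i) = -0.075110-0.408593i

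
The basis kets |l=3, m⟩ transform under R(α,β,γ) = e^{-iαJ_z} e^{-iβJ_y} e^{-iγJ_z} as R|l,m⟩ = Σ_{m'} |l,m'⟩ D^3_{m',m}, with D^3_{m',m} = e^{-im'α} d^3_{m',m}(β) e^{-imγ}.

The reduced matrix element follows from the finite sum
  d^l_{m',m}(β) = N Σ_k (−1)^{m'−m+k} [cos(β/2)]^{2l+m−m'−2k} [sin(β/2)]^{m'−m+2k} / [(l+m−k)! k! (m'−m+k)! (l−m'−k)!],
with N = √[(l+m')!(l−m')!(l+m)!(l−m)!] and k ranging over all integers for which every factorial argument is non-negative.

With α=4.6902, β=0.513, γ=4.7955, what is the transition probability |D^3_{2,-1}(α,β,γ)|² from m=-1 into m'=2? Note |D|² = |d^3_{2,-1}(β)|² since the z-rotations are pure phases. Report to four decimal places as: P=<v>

First d^3_{2,-1}(β=0.5130), then the phase factors e^{-i(2)α} and e^{-i(-1)γ}:
Half-angle: c=0.967284, s=0.253697. N=√(120·1·2·24)=75.894664
k: max(0,(-1)−(2))=0 … min(3+(-1),3−(2))=1
  k=0: (−1)^3·75.8947/(12)·0.9673^3·0.2537^3 = -0.093462
  k=1: (−1)^4·75.8947/(24)·0.9673^1·0.2537^5 = +0.003215
d^3_{2,-1}(0.5130) = -0.093462 +0.003215 = -0.090248
|D^3_{2,-1}|² = |d^3_{2,-1}(β)|² = (-0.090248)² = 0.008145 (the z-rotation phases have unit modulus)

P=0.0081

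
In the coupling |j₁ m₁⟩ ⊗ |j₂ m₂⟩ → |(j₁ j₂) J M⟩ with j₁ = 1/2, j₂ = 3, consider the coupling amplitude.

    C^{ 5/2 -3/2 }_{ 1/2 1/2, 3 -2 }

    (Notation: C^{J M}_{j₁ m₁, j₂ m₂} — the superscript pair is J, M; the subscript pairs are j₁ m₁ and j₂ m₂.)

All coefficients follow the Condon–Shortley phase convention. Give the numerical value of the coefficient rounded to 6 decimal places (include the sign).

j₁+j₂−J=1  J+j₁−j₂=0  J−j₁+j₂=5  j₁+j₂+J+1=7
(j₁±m₁, j₂±m₂, J±M) = (1,0,1,5,1,4)
P² = 2880/7
sum k=0..0:
  [0] +1/24 = 1/24
S = 1/24
C² = P²·S² = 5/7 ; C = +0.845154

+0.845154  (= +√(5/7))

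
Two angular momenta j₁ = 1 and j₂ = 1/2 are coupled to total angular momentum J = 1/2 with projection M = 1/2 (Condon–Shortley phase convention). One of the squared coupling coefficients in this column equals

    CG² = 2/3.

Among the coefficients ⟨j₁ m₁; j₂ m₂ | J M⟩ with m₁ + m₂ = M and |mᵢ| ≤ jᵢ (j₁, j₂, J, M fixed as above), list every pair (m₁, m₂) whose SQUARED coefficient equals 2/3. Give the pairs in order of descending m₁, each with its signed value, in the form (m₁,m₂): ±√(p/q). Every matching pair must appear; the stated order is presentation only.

(1,-1/2): +√(2/3)

Admissible pairs with m₁+m₂ = M = 1/2: (0,1/2), (1,-1/2)
  (m₁,m₂)=(1,-1/2): CG² = 2/3, CG = +√(2/3)   ← matches the target
  (m₁,m₂)=(0,1/2): CG² = 1/3, CG = −√(1/3)
Pairs with CG² = 2/3: (1,-1/2): +√(2/3)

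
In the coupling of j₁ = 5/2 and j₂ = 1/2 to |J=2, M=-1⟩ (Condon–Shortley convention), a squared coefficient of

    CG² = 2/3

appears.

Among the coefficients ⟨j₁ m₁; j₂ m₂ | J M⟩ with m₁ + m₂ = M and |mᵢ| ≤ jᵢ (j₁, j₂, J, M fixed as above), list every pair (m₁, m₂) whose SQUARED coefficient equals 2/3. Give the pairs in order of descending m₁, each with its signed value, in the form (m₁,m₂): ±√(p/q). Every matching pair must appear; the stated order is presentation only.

Admissible pairs with m₁+m₂ = M = -1: (-3/2,1/2), (-1/2,-1/2)
  (m₁,m₂)=(-1/2,-1/2): CG² = 1/3, CG = +√(1/3)
  (m₁,m₂)=(-3/2,1/2): CG² = 2/3, CG = −√(2/3)   ← matches the target
Pairs with CG² = 2/3: (-3/2,1/2): −√(2/3)

(-3/2,1/2): −√(2/3)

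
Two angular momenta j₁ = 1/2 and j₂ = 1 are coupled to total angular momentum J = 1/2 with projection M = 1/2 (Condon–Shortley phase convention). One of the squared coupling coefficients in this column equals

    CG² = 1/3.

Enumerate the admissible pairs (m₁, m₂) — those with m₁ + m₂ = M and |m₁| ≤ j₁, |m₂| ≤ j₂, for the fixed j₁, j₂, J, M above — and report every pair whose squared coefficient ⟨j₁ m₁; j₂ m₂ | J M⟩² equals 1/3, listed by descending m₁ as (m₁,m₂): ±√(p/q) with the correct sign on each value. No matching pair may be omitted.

Admissible pairs with m₁+m₂ = M = 1/2: (-1/2,1), (1/2,0)
  (m₁,m₂)=(1/2,0): CG² = 1/3, CG = +√(1/3)   ← matches the target
  (m₁,m₂)=(-1/2,1): CG² = 2/3, CG = −√(2/3)
Pairs with CG² = 1/3: (1/2,0): +√(1/3)

(1/2,0): +√(1/3)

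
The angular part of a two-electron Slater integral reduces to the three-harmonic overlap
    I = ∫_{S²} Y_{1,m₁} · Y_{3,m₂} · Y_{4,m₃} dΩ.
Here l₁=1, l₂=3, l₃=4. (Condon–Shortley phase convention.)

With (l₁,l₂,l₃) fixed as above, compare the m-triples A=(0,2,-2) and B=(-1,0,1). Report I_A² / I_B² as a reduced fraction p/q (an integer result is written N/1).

6/5

Shared (l₁,l₂,l₃)=(1,3,4): N and (l;000)² cancel in I_A²/I_B².
A: Δ = 0!·2!·6!/9! = 1/252; Racah Σ t=0..0: t=0:+1/120 = 1/120; ⇒ 3j(1 3 4; 0 2 -2)² = 1/21, sgn +1
B: Δ = 0!·2!·6!/9! = 1/252; Racah Σ t=0..0: t=0:+1/72 = 1/72; ⇒ 3j(1 3 4; -1 0 1)² = 5/126, sgn -1
I_A²/I_B² = (1/21)/(5/126) = 6/5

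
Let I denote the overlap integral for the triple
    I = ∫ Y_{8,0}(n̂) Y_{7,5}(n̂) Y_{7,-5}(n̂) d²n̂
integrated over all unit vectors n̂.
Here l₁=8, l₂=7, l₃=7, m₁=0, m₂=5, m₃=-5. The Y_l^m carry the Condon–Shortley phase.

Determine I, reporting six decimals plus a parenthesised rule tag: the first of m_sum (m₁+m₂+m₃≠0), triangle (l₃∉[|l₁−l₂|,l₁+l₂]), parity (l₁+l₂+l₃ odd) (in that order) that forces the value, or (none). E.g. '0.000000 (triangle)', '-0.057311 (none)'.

Rules hold: Σm=0, L=22 even, 1≤7≤15.
N = 17·15·15 = 3825
Δ = 8!·8!·6!/23! = 1/22086194130
Racah Σ t=1..7: t=1:−1/18289152000 t=2:+1/248832000 t=3:−1/24883200 t=4:+1/11943936 t=5:−1/24883200 t=6:+1/248832000 t=7:−1/18289152000 = 11/975421440
⇒ 3j(8 7 7; 0 0 0)² = 1750/289731, sgn -1
Racah Σ t=6..8: t=6:+1/1492992000 t=7:−1/3048192000 t=8:+1/78033715200 = 83/234101145600
⇒ 3j(8 7 7; 0 5 -5)² = 34445/4056234, sgn +1
4πI² = N·(3j₀)²·(3jₘ)² = 107640625/548653937
I = -1·√(0.19619/4π) = -0.12494933
No selection rule forces the value: the integral is nonzero (none).

-0.124949 (none)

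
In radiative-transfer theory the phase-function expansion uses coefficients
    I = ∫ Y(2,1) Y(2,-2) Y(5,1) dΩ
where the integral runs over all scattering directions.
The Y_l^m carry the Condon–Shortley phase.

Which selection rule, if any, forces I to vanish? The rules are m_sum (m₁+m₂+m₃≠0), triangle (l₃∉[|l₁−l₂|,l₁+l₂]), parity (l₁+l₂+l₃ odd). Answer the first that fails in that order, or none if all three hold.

m₁+m₂+m₃ = 1 − 2 + 1 = 0  ✓
triangle: need |l₁−l₂| ≤ l₃ ≤ l₁+l₂ = [0,4]; l₃=5 is outside  ✗
parity: l₁+l₂+l₃ = 9 is odd

triangle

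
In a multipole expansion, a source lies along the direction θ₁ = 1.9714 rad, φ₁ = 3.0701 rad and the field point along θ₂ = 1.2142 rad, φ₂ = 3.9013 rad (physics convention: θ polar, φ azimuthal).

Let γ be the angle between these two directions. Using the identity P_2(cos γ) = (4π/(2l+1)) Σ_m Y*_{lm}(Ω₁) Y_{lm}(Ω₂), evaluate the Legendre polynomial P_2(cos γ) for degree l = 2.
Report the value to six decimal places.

Term-by-term m-sum for l=2 (normalisation 4π/5 = 2.513274):
  m=-2: (+0.324187-0.046673i) × (+0.017421-0.338755i) = -0.010163-0.110633i  (running Σ = -0.010163-0.110633i)
  m=-1: (+0.276712-0.019817i) × (-0.183232+0.174051i) = -0.047253+0.051793i  (running Σ = -0.057416-0.058840i)
  m=0: (-0.171497-0.000000i) × (-0.200089+0.000000i) = +0.034315+0.000000i  (running Σ = -0.023101-0.058840i)
  m=1: (-0.276712-0.019817i) × (+0.183232+0.174051i) = -0.047253-0.051793i  (running Σ = -0.070355-0.110633i)
  m=2: (+0.324187+0.046673i) × (+0.017421+0.338755i) = -0.010163+0.110633i  (running Σ = -0.080518+0.000000i)
Total Σ_m = -0.080518+0.000000i. Multiply by 2.513274: -0.202363+0.000000i. P_2(cos γ) = -0.202363

-0.202363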